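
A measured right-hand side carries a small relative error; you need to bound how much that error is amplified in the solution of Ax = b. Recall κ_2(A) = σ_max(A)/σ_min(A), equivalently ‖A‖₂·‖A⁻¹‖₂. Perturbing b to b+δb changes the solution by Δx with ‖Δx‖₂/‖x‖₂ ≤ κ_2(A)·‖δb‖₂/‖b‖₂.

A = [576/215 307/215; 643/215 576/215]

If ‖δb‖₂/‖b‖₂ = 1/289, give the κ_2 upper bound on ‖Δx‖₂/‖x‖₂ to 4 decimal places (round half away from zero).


0.0298

AᵀA = [29809/1849 21888/1849; 21888/1849 17041/1849]; tr = 46850/1849, det = 15625/1849
λ_max, λ_min = (46850/1849 ± √2079360000/3418801)/2 = 25, 625/1849
κ = σ_max/σ_min = 5/(25/43) = 8.6000
worst-case relative error ≤ 8.6000 × 1/289 = 0.0298


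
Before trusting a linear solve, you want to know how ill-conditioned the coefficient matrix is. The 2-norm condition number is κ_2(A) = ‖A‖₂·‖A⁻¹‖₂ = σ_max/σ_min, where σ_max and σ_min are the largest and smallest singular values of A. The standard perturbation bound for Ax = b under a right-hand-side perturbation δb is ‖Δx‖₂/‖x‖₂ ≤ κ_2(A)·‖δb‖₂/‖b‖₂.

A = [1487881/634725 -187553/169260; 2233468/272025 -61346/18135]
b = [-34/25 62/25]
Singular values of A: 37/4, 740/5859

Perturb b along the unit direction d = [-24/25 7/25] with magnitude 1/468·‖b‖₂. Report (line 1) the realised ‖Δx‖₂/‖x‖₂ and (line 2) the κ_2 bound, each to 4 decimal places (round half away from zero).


largest singular value 37/4, smallest 740/5859
κ = σ_max/σ_min = (37/4)/(740/5859) = 73.2375
κ_2(A)·‖δb‖/‖b‖ = 0.1565
solve Ax = b  →  x = [6.2900 14.5339]
2-norm of b is 2.8284; of x, 15.8366
δb = ε·‖b‖·d = [-0.0058 0.0017]; solving A·Δx = δb gives ‖Δx‖ = 0.0479
relative error = 0.0030
realised/bound (from unrounded values) ≈ 0.0193

0.0030
0.1565


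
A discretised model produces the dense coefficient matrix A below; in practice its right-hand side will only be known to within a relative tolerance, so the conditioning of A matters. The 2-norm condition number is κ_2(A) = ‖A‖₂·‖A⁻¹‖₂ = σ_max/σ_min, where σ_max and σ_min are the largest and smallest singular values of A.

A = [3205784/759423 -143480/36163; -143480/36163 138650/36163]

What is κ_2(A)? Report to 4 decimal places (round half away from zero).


M = AᵀA = [23015103616/685758969 -1043673520/32655189; -1043673520/32655189 47336900/1555009]. tr(M)=52188676/815409, det(M)=160000/815409
λ_max, λ_min = (52188676/815409 ± √2723136040872976/664891837281)/2 = 64, 2500/815409
σ_max=√64=8, σ_min=√(2500/815409)=(50/903) → κ = 144.4800

144.4800


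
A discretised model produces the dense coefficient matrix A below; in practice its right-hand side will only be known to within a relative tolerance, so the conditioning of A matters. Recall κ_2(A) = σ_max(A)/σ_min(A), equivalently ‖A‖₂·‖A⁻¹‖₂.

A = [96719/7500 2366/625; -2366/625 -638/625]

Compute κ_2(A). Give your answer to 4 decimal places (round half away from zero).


168.0000

M = AᵀA = [16257073/90000 197561/3750; 197561/3750 9608/625]. tr(M)=28225/144, det(M)=49/36
λ_max, λ_min = (28225/144 ± √796537729/20736)/2 = 196, 1/144
σ_max=√196=14, σ_min=√(1/144)=(1/12) → κ = 168.0000


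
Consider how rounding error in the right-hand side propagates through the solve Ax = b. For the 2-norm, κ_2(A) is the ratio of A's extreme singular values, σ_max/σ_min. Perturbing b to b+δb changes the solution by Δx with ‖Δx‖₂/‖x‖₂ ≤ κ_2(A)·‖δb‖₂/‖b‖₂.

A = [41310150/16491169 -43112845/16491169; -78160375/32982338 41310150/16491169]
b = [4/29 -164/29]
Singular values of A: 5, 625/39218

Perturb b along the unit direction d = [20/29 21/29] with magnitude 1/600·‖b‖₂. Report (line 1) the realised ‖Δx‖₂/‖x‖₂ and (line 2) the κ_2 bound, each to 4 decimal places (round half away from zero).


0.0024
0.5229

largest singular value 5, smallest 625/39218
κ_2(A) = 5 / (625/39218) = 313.7440
worst-case relative error ≤ 313.7440 × 1/600 = 0.5229
solve Ax = b  →  x = [-181.2034 -173.6794]
2-norm of b is 5.6569; of x, 250.9965
Δx = A⁻¹·δb where δb = 1/600·5.6569·d; ‖Δx‖ = 0.5916
realised ‖Δx‖/‖x‖ = 0.0024
tightness: 0.0024 against a bound of 0.5229 (unrounded ratio ≈ 0.0045)


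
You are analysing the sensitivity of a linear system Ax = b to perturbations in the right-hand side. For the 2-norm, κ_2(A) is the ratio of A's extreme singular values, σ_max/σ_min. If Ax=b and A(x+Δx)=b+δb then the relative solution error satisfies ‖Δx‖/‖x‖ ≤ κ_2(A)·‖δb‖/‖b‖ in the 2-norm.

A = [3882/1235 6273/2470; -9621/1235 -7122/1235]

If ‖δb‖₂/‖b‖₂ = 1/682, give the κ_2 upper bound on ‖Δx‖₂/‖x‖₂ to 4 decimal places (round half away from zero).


M = AᵀA = [127377/1805 95499/1805; 95499/1805 286677/7220]. tr(M)=159237/1444, det(M)=3969/1444
char-poly roots: 441/4 and 9/361
so κ_2 = √((441/4) / (9/361)) = 66.5000
worst-case relative error ≤ 66.5000 × 1/682 = 0.0975

0.0975


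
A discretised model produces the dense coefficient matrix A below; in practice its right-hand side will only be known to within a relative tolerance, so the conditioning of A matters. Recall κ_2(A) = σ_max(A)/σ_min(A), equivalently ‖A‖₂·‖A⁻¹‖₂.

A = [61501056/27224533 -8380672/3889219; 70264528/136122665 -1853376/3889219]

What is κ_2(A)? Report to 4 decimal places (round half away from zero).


286.2125

form AᵀA = [59188935825664/11022831604225 -1610545794048/314938045835; -1610545794048/314938045835 43825500160/8998229881] with trace 134215426304/13106815225 and determinant 16777216/13106815225
eigenvalues of AᵀA: λ = (tr ± √(tr²−4·det))/2 = 256/25, 65536/524272609
so κ_2 = √((256/25) / (65536/524272609)) = 286.2125


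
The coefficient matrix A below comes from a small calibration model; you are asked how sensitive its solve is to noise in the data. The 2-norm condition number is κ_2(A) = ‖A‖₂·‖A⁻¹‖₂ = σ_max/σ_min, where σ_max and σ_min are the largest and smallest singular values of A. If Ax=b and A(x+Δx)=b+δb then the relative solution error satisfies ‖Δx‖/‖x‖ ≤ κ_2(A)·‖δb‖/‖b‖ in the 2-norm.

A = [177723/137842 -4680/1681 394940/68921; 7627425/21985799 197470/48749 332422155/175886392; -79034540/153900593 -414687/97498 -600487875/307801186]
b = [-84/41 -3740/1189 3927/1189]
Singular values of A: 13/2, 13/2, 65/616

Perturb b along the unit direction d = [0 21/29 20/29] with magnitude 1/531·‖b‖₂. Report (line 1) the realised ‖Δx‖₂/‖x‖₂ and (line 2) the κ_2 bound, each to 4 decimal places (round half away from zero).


σ_max = 13/2, σ_min = 65/616
κ = σ_max/σ_min = (13/2)/(65/616) = 61.6000
perturbation bound = 61.6000·1/531 = 0.1160
solve Ax = b  →  x = [-0.1285 -0.4991 -0.5711]
‖b‖ = 5.0000, ‖x‖ = 0.7692
δb = ε·‖b‖·d = [0.0000 0.0068 0.0065]; solving A·Δx = δb gives ‖Δx‖ = 0.0892
dividing the unrounded norms, ‖Δx‖/‖x‖ = 0.1160
realised/bound = 1 exactly: the bound is attained for this b and d

0.1160
0.1160


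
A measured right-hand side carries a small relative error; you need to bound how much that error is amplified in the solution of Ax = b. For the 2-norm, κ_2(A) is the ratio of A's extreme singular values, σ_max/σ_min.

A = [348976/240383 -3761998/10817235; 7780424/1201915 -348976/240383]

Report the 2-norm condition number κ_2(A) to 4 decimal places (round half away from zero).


AᵀA = [37822488896/859369225 -15317952544/1546864605; -15317952544/1546864605 155125361284/69608907225]; tr = 382956212/8281845, det = 21381376/1035230625
eigenvalues of AᵀA: λ = (tr ± √(tr²−4·det))/2 = 1156/25, 18496/41409225
so κ_2 = √((1156/25) / (18496/41409225)) = 321.7500

321.7500


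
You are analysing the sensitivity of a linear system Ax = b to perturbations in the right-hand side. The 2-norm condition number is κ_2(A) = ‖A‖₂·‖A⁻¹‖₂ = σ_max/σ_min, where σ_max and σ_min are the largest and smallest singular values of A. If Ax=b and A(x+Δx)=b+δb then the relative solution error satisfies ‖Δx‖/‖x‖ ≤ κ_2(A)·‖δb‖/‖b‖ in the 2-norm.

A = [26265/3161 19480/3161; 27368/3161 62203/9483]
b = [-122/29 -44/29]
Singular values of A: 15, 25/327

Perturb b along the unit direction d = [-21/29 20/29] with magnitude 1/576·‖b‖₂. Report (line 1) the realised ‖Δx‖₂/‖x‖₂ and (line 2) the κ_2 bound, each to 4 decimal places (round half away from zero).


σ_max = 15, σ_min = 25/327
condition number: 15 ÷ (25/327) = 196.2000
perturbation bound = 196.2000·1/576 = 0.3406
solve Ax = b  →  x = [-15.9093 20.7680]
2-norm of b is 4.4721; of x, 26.1614
with δb = [-0.0056 0.0054], A·Δx = δb → ‖Δx‖ = 0.1016
dividing the unrounded norms, ‖Δx‖/‖x‖ = 0.0039
realised/bound (from unrounded values) ≈ 0.0114

0.0039
0.3406


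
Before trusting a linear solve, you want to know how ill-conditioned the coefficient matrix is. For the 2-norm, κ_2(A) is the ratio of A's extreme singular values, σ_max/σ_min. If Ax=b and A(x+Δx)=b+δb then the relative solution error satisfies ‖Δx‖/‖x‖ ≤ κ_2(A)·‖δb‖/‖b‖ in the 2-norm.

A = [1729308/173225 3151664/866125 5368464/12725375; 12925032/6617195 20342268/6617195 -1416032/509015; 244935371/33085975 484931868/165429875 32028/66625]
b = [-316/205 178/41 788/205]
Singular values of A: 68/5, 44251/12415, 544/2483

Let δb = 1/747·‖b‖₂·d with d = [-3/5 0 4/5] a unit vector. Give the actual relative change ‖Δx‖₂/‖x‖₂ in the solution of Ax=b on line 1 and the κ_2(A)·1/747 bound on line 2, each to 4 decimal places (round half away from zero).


largest singular value 68/5, smallest 544/2483
κ_2(A) = (68/5) / (544/2483) = 62.0750
perturbation bound = 62.0750·1/747 = 0.0831
solve Ax = b  →  x = [-5.7409 14.1605 10.0566]
‖b‖₂ = 6.0000 and ‖x‖₂ = 18.2924
with δb = [-0.0048 0.0000 0.0064], A·Δx = δb → ‖Δx‖ = 0.0367
relative error = 0.0020
realised/bound (from unrounded values) ≈ 0.0241

0.0020
0.0831


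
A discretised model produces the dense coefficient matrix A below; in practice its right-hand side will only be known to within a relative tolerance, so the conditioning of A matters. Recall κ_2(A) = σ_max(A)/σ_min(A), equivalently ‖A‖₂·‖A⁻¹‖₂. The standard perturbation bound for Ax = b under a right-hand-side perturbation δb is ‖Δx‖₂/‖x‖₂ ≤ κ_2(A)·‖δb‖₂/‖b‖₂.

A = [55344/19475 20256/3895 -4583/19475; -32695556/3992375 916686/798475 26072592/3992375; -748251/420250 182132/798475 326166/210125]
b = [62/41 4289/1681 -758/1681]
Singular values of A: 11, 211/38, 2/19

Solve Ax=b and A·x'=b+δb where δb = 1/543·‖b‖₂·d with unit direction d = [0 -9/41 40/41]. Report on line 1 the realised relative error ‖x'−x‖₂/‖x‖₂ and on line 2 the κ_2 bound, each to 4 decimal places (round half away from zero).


0.0055
0.1924

from the listed singular values, σ₁ = 11, σ_n = 2/19
condition number: 11 ÷ (2/19) = 104.5000
perturbation bound = 104.5000·1/543 = 0.1924
solve Ax = b  →  x = [-5.5569 3.0058 -7.1062]
‖b‖ = 3.0000, ‖x‖ = 9.5086
re-solving with b+δb shifts x by Δx of norm 0.0525
realised ‖Δx‖/‖x‖ = 0.0055
tightness: 0.0055 against a bound of 0.1924 (unrounded ratio ≈ 0.0287)


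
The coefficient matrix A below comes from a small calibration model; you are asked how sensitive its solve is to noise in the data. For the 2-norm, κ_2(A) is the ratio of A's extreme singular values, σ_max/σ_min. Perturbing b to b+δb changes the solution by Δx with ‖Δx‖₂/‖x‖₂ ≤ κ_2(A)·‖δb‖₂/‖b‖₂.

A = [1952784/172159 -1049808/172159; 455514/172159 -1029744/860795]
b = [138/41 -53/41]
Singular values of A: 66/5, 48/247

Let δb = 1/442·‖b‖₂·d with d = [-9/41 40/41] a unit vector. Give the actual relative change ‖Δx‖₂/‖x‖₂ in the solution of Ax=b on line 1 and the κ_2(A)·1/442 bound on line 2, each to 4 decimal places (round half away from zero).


0.0041
0.1537

σ_max = 66/5, σ_min = 48/247
condition number: (66/5) ÷ (48/247) = 67.9250
bound on ‖Δx‖/‖x‖: κ·ε = 67.9250·1/442 = 0.1537
solve Ax = b  →  x = [-4.6426 -9.1878]
‖b‖ = 3.6056, ‖x‖ = 10.2942
with δb = [-0.0018 0.0080], A·Δx = δb → ‖Δx‖ = 0.0420
realised ‖Δx‖/‖x‖ = 0.0041
so the bound overstates the realised error by a factor of ≈ 37.6872 (computed from the unrounded values)


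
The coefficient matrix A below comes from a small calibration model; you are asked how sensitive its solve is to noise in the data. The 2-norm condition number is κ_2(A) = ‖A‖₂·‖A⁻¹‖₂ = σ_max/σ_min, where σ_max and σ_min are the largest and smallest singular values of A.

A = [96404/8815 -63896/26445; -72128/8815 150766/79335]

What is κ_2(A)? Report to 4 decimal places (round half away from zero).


form AᵀA = [579847184/3108169 -1174157600/27973521; -1174157600/27973521 2378987044/251761689] with trace 29355508/149769 and determinant 153664/149769
char-poly roots: 196 and 784/149769
σ_max=√196=14, σ_min=√(784/149769)=(28/387) → κ = 193.5000

193.5000


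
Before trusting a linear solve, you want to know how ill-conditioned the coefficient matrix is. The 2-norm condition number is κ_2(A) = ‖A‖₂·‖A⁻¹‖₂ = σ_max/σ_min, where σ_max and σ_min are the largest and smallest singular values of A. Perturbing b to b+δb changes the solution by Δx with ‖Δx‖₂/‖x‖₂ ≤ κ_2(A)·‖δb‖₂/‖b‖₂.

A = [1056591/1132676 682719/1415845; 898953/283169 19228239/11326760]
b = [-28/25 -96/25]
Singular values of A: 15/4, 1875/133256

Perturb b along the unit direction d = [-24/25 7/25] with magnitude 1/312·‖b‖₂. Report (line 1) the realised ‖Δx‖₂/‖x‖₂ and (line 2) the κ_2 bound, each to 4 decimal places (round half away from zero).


σ_max = 15/4, σ_min = 1875/133256
condition number: (15/4) ÷ (1875/133256) = 266.5120
worst-case relative error ≤ 266.5120 × 1/312 = 0.8542
solve Ax = b  →  x = [-0.9412 -0.5020]
2-norm of b is 4.0000; of x, 1.0667
Δx = A⁻¹·δb where δb = 1/312·4.0000·d; ‖Δx‖ = 0.9112
realised ‖Δx‖/‖x‖ = 0.8542
tightness: 0.8542 against a bound of 0.8542; the bound is attained (ratio 1)

0.8542
0.8542


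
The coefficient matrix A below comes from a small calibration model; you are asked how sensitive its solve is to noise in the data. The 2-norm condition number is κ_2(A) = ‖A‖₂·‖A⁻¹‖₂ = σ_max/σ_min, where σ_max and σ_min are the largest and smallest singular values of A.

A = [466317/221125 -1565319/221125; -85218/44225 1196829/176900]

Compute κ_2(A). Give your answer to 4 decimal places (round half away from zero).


AᵀA = [474440229/58140625 -3251797731/116281250; -3251797731/116281250 89195681961/930250000]; tr = 154858761/1488400, det = 23409/59536
λ_max, λ_min = (154858761/1488400 ± √23977751662895121/2215334560000)/2 = 2601/25, 225/59536
so κ_2 = √((2601/25) / (225/59536)) = 165.9200

165.9200


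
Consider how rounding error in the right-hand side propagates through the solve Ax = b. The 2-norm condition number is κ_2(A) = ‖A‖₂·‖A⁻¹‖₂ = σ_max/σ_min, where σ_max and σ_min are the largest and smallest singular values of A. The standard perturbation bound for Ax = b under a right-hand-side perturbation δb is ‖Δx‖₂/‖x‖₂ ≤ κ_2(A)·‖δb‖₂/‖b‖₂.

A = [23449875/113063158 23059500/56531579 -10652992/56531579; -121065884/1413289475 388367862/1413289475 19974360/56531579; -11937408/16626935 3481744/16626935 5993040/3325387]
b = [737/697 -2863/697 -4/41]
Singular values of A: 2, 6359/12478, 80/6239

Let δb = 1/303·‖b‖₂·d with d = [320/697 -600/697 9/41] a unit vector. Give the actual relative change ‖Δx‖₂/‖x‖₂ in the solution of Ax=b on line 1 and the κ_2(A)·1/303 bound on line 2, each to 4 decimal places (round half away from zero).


largest singular value 2, smallest 80/6239
condition number: 2 ÷ (80/6239) = 155.9750
bound on ‖Δx‖/‖x‖: κ·ε = 155.9750·1/303 = 0.5148
solve Ax = b  →  x = [276.0709 -82.5647 119.5192]
‖b‖₂ = 4.2426 and ‖x‖₂ = 311.9566
Δx = A⁻¹·δb where δb = 1/303·4.2426·d; ‖Δx‖ = 1.0920
dividing the unrounded norms, ‖Δx‖/‖x‖ = 0.0035
realised/bound (from unrounded values) ≈ 0.0068

0.0035
0.5148


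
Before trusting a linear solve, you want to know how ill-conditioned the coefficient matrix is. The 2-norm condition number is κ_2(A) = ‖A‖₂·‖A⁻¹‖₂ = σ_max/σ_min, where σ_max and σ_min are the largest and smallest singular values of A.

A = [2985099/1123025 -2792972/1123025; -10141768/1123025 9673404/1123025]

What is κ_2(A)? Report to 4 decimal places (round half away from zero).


AᵀA = [178826038729/2017896241 -170308347300/2017896241; -170308347300/2017896241 162200700064/2017896241]; tr = 405501473/2399401, det = 456976/2399401
eigenvalues of AᵀA: λ = (tr ± √(tr²−4·det))/2 = 169, 2704/2399401
κ_2(A) = √(λ_max/λ_min) = √(169 / (2704/2399401)) = 387.2500

387.2500


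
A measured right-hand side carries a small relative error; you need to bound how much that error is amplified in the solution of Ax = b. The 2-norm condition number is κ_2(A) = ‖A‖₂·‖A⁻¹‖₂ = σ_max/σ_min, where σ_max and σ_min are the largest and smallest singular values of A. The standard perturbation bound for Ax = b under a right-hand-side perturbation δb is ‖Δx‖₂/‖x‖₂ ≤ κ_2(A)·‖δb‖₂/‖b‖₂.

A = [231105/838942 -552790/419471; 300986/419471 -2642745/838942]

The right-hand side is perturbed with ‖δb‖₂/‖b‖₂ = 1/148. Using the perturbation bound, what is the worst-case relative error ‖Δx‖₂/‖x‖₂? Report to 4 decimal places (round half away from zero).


AᵀA = [2460235561/4164637156 -2731307040/1041159289; -2731307040/1041159289 48558628825/4164637156]; tr = 15175153/1238738, det = 60025/9909904
eigenvalues of AᵀA: λ = (tr ± √(tr²−4·det))/2 = 49/4, 1225/2477476
σ_max=√(49/4)=(7/2), σ_min=√(1225/2477476)=(35/1574) → κ = 157.4000
bound on ‖Δx‖/‖x‖: κ·ε = 157.4000·1/148 = 1.0635

1.0635


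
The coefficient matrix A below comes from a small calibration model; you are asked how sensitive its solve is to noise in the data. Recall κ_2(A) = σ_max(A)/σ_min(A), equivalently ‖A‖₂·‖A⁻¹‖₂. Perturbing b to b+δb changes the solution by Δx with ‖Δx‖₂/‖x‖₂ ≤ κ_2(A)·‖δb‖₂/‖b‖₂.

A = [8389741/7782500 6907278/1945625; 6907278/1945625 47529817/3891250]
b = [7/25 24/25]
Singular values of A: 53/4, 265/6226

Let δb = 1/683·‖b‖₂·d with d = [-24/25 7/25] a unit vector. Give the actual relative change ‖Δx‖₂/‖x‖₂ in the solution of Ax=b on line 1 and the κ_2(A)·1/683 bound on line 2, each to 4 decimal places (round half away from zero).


σ_max = 53/4, σ_min = 265/6226
κ_2(A) = (53/4) / (265/6226) = 311.3000
worst-case relative error ≤ 311.3000 × 1/683 = 0.4558
solve Ax = b  →  x = [0.0211 0.0725]
‖b‖ = 1.0000, ‖x‖ = 0.0755
δb = ε·‖b‖·d = [-0.0014 0.0004]; solving A·Δx = δb gives ‖Δx‖ = 0.0344
realised ‖Δx‖/‖x‖ = 0.4558
tightness: 0.4558 against a bound of 0.4558; the bound is attained (ratio 1)

0.4558
0.4558


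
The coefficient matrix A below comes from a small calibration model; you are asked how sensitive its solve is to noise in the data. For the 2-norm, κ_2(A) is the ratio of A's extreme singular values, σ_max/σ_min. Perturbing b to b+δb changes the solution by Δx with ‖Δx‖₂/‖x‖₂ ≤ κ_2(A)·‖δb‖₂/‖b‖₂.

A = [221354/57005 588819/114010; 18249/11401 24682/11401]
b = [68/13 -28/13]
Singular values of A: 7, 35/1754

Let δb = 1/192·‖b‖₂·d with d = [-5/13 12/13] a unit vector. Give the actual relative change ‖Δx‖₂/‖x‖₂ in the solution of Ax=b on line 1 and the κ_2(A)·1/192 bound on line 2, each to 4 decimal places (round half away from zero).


0.0074
1.8271

σ_max = 7, σ_min = 35/1754
κ = σ_max/σ_min = 7/(35/1754) = 350.8000
κ_2(A)·‖δb‖/‖b‖ = 1.8271
solve Ax = b  →  x = [160.7086 -119.8171]
‖b‖₂ = 5.6569 and ‖x‖₂ = 200.4580
δb = ε·‖b‖·d = [-0.0113 0.0272]; solving A·Δx = δb gives ‖Δx‖ = 1.4765
relative error = 0.0074
so the bound overstates the realised error by a factor of ≈ 248.0541 (computed from the unrounded values)


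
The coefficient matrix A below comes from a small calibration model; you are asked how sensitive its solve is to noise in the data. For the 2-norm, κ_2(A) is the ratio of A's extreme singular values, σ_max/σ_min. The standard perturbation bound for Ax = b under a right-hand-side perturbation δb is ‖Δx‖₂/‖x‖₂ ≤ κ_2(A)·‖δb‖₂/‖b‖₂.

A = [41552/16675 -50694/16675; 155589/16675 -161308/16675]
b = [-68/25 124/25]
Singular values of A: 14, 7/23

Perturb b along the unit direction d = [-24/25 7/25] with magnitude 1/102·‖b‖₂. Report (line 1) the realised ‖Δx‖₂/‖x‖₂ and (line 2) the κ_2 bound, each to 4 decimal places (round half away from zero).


0.0139
0.4510

largest singular value 14, smallest 7/23
κ_2(A) = 14 / (7/23) = 46.0000
worst-case relative error ≤ 46.0000 × 1/102 = 0.4510
solve Ax = b  →  x = [9.7143 8.8571]
‖b‖₂ = 5.6569 and ‖x‖₂ = 13.1460
with δb = [-0.0532 0.0155], A·Δx = δb → ‖Δx‖ = 0.1822
dividing the unrounded norms, ‖Δx‖/‖x‖ = 0.0139
so the bound overstates the realised error by a factor of ≈ 32.5346 (computed from the unrounded values)


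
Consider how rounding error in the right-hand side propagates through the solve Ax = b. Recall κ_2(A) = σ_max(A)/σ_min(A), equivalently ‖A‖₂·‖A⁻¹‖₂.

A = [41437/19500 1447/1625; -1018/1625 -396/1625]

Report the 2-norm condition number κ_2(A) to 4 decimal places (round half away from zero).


144.0000

M = AᵀA = [229693/46800 319/156; 319/156 277/325]. tr(M)=20737/3600, det(M)=1/625
λ_max, λ_min = (20737/3600 ± √17197609/518400)/2 = 144/25, 1/3600
κ_2(A) = √(λ_max/λ_min) = √((144/25) / (1/3600)) = 144.0000


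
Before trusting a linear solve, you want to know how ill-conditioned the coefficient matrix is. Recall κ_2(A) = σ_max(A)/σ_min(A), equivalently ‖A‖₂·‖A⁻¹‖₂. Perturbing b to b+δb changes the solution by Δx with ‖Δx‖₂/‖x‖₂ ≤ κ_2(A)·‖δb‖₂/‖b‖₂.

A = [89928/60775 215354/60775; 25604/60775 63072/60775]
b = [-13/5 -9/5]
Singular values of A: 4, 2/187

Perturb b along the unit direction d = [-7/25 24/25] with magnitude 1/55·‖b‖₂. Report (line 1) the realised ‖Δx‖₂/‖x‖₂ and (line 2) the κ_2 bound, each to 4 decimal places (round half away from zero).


σ_max = 4, σ_min = 2/187
κ_2(A) = 4 / (2/187) = 374.0000
worst-case relative error ≤ 374.0000 × 1/55 = 6.8000
solve Ax = b  →  x = [86.0192 -36.6538]
‖b‖ = 3.1623, ‖x‖ = 93.5030
Δx = A⁻¹·δb where δb = 1/55·3.1623·d; ‖Δx‖ = 5.3759
relative error = 0.0575
so the bound overstates the realised error by a factor of ≈ 118.2730 (computed from the unrounded values)

0.0575
6.8000


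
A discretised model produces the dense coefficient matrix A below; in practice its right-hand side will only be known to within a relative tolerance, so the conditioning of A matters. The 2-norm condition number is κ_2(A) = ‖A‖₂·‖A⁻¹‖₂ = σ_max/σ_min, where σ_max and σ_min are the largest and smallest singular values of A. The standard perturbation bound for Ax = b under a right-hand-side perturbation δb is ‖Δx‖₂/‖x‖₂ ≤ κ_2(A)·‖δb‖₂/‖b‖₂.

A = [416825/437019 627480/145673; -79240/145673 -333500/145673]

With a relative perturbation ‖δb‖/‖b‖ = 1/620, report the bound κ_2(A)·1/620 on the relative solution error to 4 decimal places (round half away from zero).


0.2528

AᵀA = [796726225/660849849 393113000/73427761; 393113000/73427761 1747243600/73427761]; tr = 9828625/393129, det = 10000/393129
λ_max, λ_min = (9828625/393129 ± √96586144230625/154550410641)/2 = 25, 400/393129
so κ_2 = √(25 / (400/393129)) = 156.7500
bound on ‖Δx‖/‖x‖: κ·ε = 156.7500·1/620 = 0.2528


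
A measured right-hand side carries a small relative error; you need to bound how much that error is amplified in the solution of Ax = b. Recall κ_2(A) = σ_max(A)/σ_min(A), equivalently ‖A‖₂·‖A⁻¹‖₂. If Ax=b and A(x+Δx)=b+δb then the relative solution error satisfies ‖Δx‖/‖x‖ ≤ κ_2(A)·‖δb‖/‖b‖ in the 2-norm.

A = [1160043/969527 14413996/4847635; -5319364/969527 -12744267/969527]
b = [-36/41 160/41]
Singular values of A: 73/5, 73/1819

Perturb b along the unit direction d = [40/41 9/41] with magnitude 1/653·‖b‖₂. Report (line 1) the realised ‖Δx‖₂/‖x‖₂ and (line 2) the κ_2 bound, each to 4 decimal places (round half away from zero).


from the listed singular values, σ₁ = 73/5, σ_n = 73/1819
κ_2(A) = (73/5) / (73/1819) = 363.8000
bound on ‖Δx‖/‖x‖: κ·ε = 363.8000·1/653 = 0.5571
solve Ax = b  →  x = [-0.1054 -0.2529]
‖b‖₂ = 4.0000 and ‖x‖₂ = 0.2740
Δx = A⁻¹·δb where δb = 1/653·4.0000·d; ‖Δx‖ = 0.1526
dividing the unrounded norms, ‖Δx‖/‖x‖ = 0.5571
realised/bound = 1 exactly: the bound is attained for this b and d

0.5571
0.5571


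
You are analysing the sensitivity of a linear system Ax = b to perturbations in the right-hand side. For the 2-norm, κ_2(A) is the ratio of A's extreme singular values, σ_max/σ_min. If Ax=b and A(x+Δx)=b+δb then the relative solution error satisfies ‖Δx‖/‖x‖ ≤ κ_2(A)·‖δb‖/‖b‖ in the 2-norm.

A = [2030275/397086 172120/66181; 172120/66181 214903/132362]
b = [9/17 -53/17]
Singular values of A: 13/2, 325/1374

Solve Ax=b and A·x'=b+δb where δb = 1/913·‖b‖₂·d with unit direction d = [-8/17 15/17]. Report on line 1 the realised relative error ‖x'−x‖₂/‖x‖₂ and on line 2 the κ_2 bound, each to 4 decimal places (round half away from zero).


0.0012
0.0301

from the listed singular values, σ₁ = 13/2, σ_n = 325/1374
κ = σ_max/σ_min = (13/2)/(325/1374) = 27.4800
perturbation bound = 27.4800·1/913 = 0.0301
solve Ax = b  →  x = [5.8328 -11.2633]
‖b‖ = 3.1623, ‖x‖ = 12.6840
with δb = [-0.0016 0.0031], A·Δx = δb → ‖Δx‖ = 0.0146
realised ‖Δx‖/‖x‖ = 0.0012
so the bound overstates the realised error by a factor of ≈ 26.0717 (computed from the unrounded values)


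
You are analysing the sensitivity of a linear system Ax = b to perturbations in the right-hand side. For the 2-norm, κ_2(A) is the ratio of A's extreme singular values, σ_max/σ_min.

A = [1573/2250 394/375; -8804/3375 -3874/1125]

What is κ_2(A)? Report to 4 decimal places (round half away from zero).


M = AᵀA = [531697/72900 59033/6075; 59033/6075 26248/2025]. tr(M)=59065/2916, det(M)=1/9
λ_max, λ_min = (59065/2916 ± √3484895089/8503056)/2 = 81/4, 4/729
so κ_2 = √((81/4) / (4/729)) = 60.7500

60.7500


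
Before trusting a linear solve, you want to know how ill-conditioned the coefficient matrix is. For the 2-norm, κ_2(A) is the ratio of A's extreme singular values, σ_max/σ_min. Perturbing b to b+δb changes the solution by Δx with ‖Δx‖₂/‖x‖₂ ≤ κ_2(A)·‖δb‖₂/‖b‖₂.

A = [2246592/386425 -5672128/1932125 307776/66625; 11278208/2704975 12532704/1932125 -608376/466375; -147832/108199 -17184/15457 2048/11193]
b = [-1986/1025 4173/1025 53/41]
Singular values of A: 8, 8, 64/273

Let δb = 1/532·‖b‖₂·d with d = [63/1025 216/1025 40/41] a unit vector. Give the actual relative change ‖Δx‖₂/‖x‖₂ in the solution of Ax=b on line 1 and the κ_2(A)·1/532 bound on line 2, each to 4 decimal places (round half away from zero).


0.0044
0.0641

from the listed singular values, σ₁ = 8, σ_n = 64/273
condition number: 8 ÷ (64/273) = 34.1250
bound on ‖Δx‖/‖x‖: κ·ε = 34.1250·1/532 = 0.0641
solve Ax = b  →  x = [-3.4655 4.1825 6.6000]
‖b‖₂ = 4.6904 and ‖x‖₂ = 8.5477
with δb = [0.0005 0.0019 0.0086], A·Δx = δb → ‖Δx‖ = 0.0376
dividing the unrounded norms, ‖Δx‖/‖x‖ = 0.0044
realised/bound (from unrounded values) ≈ 0.0686


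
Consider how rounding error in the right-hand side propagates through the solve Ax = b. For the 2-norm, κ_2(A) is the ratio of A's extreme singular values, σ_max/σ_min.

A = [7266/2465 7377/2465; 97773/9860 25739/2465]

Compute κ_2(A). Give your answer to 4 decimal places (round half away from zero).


M = AᵀA = [14350725/134096 3766875/33524; 3766875/33524 988850/8381]. tr(M)=1040425/4624, det(M)=5625/4624
char-poly roots: 225 and 25/4624
κ = σ_max/σ_min = 15/(5/68) = 204.0000

204.0000


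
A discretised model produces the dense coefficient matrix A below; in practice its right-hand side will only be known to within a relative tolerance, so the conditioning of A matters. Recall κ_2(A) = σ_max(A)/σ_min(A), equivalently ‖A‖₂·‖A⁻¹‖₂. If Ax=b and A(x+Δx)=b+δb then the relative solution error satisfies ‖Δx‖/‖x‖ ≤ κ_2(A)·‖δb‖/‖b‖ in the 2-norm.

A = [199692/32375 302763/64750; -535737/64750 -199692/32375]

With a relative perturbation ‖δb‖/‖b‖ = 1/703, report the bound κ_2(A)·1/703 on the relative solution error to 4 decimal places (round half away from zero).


0.3684

M = AᵀA = [3572173701/33540500 669766968/8385125; 669766968/8385125 2009384109/33540500]. tr(M)=558155781/3354050, det(M)=276922881/670810000
λ_max, λ_min = (558155781/3354050 ± √3115192995999396/112496514025)/2 = 16641/100, 16641/6708100
σ_max=√(16641/100)=(129/10), σ_min=√(16641/6708100)=(129/2590) → κ = 259.0000
κ_2(A)·‖δb‖/‖b‖ = 0.3684


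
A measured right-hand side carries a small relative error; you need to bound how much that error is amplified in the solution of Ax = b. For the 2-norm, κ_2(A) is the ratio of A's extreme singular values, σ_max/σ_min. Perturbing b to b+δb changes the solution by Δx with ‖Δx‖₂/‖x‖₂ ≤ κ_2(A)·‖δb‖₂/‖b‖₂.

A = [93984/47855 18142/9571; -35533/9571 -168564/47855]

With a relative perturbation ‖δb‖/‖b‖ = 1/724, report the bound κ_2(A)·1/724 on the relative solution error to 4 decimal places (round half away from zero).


form AᵀA = [139784929/7924225 5325012/316969; 5325012/316969 126789364/7924225] with trace 266574293/7924225 and determinant 2829124/198105625
λ_max, λ_min = (266574293/7924225 ± √2842330668401169/2511733674025)/2 = 841/25, 3364/7924225
κ_2(A) = √(λ_max/λ_min) = √((841/25) / (3364/7924225)) = 281.5000
perturbation bound = 281.5000·1/724 = 0.3888

0.3888


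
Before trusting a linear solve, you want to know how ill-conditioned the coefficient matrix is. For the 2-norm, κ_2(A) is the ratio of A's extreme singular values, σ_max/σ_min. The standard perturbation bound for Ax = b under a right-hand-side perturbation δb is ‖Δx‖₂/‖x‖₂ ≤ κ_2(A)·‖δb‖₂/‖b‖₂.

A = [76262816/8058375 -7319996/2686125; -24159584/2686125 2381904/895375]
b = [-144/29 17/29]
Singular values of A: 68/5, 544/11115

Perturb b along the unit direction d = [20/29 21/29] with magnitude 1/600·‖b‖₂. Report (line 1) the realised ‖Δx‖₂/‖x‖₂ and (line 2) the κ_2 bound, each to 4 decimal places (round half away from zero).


0.0028
0.4631

from the listed singular values, σ₁ = 68/5, σ_n = 544/11115
κ = σ_max/σ_min = (68/5)/(544/11115) = 277.8750
perturbation bound = 277.8750·1/600 = 0.4631
solve Ax = b  →  x = [-17.4452 -58.7618]
‖b‖₂ = 5.0000 and ‖x‖₂ = 61.2967
re-solving with b+δb shifts x by Δx of norm 0.1703
dividing the unrounded norms, ‖Δx‖/‖x‖ = 0.0028
realised/bound (from unrounded values) ≈ 0.0060


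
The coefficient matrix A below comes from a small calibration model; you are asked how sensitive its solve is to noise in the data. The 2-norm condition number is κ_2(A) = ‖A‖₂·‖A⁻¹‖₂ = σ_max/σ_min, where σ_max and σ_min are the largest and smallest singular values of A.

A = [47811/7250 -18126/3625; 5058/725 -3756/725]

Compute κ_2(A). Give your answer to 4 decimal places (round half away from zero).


AᵀA = [5760081/62500 -1079973/15625; -1079973/15625 810036/15625]; tr = 360009/2500, det = 324/625
λ_max, λ_min = (360009/2500 ± √129593520081/6250000)/2 = 144, 9/2500
so κ_2 = √(144 / (9/2500)) = 200.0000

200.0000


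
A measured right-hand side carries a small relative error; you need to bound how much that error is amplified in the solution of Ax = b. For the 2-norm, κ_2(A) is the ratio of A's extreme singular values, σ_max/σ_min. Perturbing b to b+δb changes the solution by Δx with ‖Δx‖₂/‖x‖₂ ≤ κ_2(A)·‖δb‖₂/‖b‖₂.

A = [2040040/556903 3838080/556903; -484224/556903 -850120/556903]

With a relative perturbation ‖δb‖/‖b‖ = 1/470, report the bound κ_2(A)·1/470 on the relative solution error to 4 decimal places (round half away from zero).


0.3400

M = AᵀA = [2615250496/184497889 4902727680/184497889; 4902727680/184497889 9193076800/184497889]. tr(M)=40859264/638401, det(M)=102400/638401
solving λ² − 40859264/638401·λ + 102400/638401 = 0 gives λ = 64, 1600/638401
σ_max=√64=8, σ_min=√(1600/638401)=(40/799) → κ = 159.8000
bound on ‖Δx‖/‖x‖: κ·ε = 159.8000·1/470 = 0.3400


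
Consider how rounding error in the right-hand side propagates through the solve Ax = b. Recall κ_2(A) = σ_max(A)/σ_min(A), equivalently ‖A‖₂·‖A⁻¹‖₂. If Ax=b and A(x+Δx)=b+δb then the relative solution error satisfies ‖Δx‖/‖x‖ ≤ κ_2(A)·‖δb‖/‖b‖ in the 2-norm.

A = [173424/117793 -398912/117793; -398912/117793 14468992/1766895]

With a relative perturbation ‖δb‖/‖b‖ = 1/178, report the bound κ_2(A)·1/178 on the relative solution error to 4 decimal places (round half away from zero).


0.8810

form AᵀA = [1119566080/82101721 -40293303296/1231525815; -40293303296/1231525815 1450628141056/18472887225] with trace 10074145024/109307025 and determinant 4194304/12145225
λ_max, λ_min = (10074145024/109307025 ± √101471893156465278976/11948025714350625)/2 = 2304/25, 16384/4372281
σ_max=√(2304/25)=(48/5), σ_min=√(16384/4372281)=(128/2091) → κ = 156.8250
perturbation bound = 156.8250·1/178 = 0.8810


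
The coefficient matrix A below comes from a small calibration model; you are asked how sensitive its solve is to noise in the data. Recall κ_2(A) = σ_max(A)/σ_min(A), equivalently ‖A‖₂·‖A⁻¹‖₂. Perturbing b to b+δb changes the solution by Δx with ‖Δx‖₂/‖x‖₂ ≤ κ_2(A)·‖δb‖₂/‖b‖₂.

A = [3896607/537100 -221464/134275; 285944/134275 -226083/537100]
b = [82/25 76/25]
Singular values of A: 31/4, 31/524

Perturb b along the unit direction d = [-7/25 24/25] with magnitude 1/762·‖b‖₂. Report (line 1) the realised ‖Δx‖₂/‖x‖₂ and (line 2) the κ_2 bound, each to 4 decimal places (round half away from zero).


largest singular value 31/4, smallest 31/524
condition number: (31/4) ÷ (31/524) = 131.0000
κ_2(A)·‖δb‖/‖b‖ = 0.1719
solve Ax = b  →  x = [7.9245 32.8686]
2-norm of b is 4.4721; of x, 33.8104
Δx = A⁻¹·δb where δb = 1/762·4.4721·d; ‖Δx‖ = 0.0992
relative error = 0.0029
realised/bound (from unrounded values) ≈ 0.0171

0.0029
0.1719


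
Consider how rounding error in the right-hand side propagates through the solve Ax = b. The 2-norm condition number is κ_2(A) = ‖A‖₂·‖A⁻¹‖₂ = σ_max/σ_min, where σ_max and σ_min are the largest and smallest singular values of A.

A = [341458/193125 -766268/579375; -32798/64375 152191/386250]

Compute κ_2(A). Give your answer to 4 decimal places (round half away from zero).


M = AᵀA = [202039912/59675625 -454576577/179026875; -454576577/179026875 4091400793/2148322500]. tr(M)=90918701/17186580, det(M)=279841/537080625
eigenvalues of AᵀA: λ = (tr ± √(tr²−4·det))/2 = 529/100, 2116/21483225
κ_2(A) = √(λ_max/λ_min) = √((529/100) / (2116/21483225)) = 231.7500

231.7500


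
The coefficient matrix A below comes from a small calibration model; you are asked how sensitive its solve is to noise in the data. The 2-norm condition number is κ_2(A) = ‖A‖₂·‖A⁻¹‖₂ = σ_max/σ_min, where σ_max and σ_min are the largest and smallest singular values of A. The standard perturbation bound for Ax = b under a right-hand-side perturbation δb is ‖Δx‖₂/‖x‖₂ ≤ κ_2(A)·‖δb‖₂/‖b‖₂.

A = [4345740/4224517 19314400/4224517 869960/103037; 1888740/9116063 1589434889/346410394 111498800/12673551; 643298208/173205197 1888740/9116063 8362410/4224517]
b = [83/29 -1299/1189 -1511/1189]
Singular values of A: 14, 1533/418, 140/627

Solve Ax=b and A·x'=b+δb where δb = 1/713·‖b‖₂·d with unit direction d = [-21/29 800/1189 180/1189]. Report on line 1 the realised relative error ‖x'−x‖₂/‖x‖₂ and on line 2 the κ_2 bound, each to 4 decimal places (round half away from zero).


largest singular value 14, smallest 140/627
κ_2(A) = 14 / (140/627) = 62.7000
bound on ‖Δx‖/‖x‖: κ·ε = 62.7000·1/713 = 0.0879
solve Ax = b  →  x = [2.3437 11.6585 -6.2597]
‖b‖₂ = 3.3166 and ‖x‖₂ = 13.4387
δb = ε·‖b‖·d = [-0.0034 0.0031 0.0007]; solving A·Δx = δb gives ‖Δx‖ = 0.0208
dividing the unrounded norms, ‖Δx‖/‖x‖ = 0.0016
tightness: 0.0016 against a bound of 0.0879 (unrounded ratio ≈ 0.0176)

0.0016
0.0879


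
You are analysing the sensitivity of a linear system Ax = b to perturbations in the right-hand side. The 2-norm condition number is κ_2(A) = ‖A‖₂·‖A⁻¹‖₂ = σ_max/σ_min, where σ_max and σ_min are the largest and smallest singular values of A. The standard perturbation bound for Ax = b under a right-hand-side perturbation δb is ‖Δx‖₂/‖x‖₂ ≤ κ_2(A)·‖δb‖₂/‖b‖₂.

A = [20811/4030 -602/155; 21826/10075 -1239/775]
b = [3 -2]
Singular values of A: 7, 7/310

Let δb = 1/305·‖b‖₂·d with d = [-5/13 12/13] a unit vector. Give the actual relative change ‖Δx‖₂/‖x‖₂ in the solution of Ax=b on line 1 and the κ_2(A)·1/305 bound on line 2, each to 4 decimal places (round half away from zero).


0.0039
1.0164

largest singular value 7, smallest 7/310
κ = σ_max/σ_min = 7/(7/310) = 310.0000
perturbation bound = 310.0000·1/305 = 1.0164
solve Ax = b  →  x = [-79.4857 -106.4571]
2-norm of b is 3.6056; of x, 132.8575
re-solving with b+δb shifts x by Δx of norm 0.5235
realised ‖Δx‖/‖x‖ = 0.0039
so the bound overstates the realised error by a factor of ≈ 257.9362 (computed from the unrounded values)


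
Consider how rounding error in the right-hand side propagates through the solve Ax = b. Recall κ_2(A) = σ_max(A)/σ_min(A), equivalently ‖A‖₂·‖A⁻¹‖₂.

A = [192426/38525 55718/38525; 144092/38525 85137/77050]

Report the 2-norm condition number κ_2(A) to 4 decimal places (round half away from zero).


AᵀA = [11558053988/296835125 3371074434/296835125; 3371074434/296835125 3933258173/1187340500]; tr = 401323793/9498724, det = 28561/2374681
char-poly roots: 169/4 and 676/2374681
σ_max=√(169/4)=(13/2), σ_min=√(676/2374681)=(26/1541) → κ = 385.2500

385.2500


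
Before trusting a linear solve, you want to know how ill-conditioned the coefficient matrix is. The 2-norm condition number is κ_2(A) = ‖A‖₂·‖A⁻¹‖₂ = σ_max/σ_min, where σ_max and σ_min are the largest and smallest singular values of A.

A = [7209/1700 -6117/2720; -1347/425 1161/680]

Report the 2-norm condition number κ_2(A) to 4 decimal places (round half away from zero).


320.0000

M = AᵀA = [3240009/115600 -2764773/184960; -2764773/184960 2359377/295936]. tr(M)=921609/25600, det(M)=81/6400
λ_max, λ_min = (921609/25600 ± √849329971281/655360000)/2 = 36, 9/25600
σ_max=√36=6, σ_min=√(9/25600)=(3/160) → κ = 320.0000
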